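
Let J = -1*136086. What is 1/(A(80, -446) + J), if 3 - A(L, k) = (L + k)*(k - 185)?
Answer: -1/367029 ≈ -2.7246e-6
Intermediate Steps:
A(L, k) = 3 - (-185 + k)*(L + k) (A(L, k) = 3 - (L + k)*(k - 185) = 3 - (L + k)*(-185 + k) = 3 - (-185 + k)*(L + k))
J = -136086
1/(A(80, -446) + J) = 1/((3 - 1*(-446)² + 185*80 + 185*(-446) - 1*80*(-446)) - 136086) = 1/((3 - 1*198916 + 14800 - 82510 + 35680) - 136086) = 1/((3 - 198916 + 14800 - 82510 + 35680) - 136086) = 1/(-230943 - 136086) = 1/(-367029) = -1/367029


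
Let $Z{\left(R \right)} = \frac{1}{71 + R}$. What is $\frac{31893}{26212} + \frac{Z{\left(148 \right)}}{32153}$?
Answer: $\frac{224574808963}{184571981484} \approx 1.2167$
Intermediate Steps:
$\frac{31893}{26212} + \frac{Z{\left(148 \right)}}{32153} = \frac{31893}{26212} + \frac{1}{\left(71 + 148\right) 32153} = 31893 \cdot \frac{1}{26212} + \frac{1}{219} \cdot \frac{1}{32153} = \frac{31893}{26212} + \frac{1}{219} \cdot \frac{1}{32153} = \frac{31893}{26212} + \frac{1}{7041507} = \frac{224574808963}{184571981484}$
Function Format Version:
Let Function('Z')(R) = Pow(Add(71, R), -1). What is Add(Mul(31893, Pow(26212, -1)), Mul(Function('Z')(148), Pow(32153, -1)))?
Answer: Rational(224574808963, 184571981484) ≈ 1.2167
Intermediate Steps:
Add(Mul(31893, Pow(26212, -1)), Mul(Function('Z')(148), Pow(32153, -1))) = Add(Mul(31893, Pow(26212, -1)), Mul(Pow(Add(71, 148), -1), Pow(32153, -1))) = Add(Mul(31893, Rational(1, 26212)), Mul(Pow(219, -1), Rational(1, 32153))) = Add(Rational(31893, 26212), Mul(Rational(1, 219), Rational(1, 32153))) = Add(Rational(31893, 26212), Rational(1, 7041507)) = Rational(224574808963, 184571981484)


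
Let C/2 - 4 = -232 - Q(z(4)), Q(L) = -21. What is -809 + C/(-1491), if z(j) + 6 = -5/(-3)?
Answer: -401935/497 ≈ -808.72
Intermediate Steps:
z(j) = -13/3 (z(j) = -6 - 5/(-3) = -6 - 5*(-⅓) = -6 + 5/3 = -13/3)
C = -414 (C = 8 + 2*(-232 - 1*(-21)) = 8 + 2*(-232 + 21) = 8 + 2*(-211) = 8 - 422 = -414)
-809 + C/(-1491) = -809 - 414/(-1491) = -809 - 414*(-1/1491) = -809 + 138/497 = -401935/497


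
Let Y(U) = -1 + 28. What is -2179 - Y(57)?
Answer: -2206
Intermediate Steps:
Y(U) = 27
-2179 - Y(57) = -2179 - 1*27 = -2179 - 27 = -2206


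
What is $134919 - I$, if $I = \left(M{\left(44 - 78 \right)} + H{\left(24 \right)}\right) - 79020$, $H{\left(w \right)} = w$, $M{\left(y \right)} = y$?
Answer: $213949$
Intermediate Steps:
$I = -79030$ ($I = \left(\left(44 - 78\right) + 24\right) - 79020 = \left(-34 + 24\right) - 79020 = -10 - 79020 = -79030$)
$134919 - I = 134919 - -79030 = 134919 + 79030 = 213949$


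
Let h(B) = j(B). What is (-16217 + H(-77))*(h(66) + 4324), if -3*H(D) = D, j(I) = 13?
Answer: -210665438/3 ≈ -7.0222e+7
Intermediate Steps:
h(B) = 13
H(D) = -D/3
(-16217 + H(-77))*(h(66) + 4324) = (-16217 - ⅓*(-77))*(13 + 4324) = (-16217 + 77/3)*4337 = -48574/3*4337 = -210665438/3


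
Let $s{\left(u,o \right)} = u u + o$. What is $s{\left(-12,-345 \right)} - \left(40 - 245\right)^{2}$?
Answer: $-42226$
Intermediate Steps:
$s{\left(u,o \right)} = o + u^{2}$ ($s{\left(u,o \right)} = u^{2} + o = o + u^{2}$)
$s{\left(-12,-345 \right)} - \left(40 - 245\right)^{2} = \left(-345 + \left(-12\right)^{2}\right) - \left(40 - 245\right)^{2} = \left(-345 + 144\right) - \left(-205\right)^{2} = -201 - 42025 = -42226$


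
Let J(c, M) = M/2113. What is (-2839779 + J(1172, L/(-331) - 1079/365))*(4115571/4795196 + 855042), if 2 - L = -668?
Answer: -743086129531629237024402828/306031920203905 ≈ -2.4281e+12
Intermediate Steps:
L = 670 (L = 2 - 1*(-668) = 2 + 668 = 670)
J(c, M) = M/2113 (J(c, M) = M*(1/2113) = M/2113)
(-2839779 + J(1172, L/(-331) - 1079/365))*(4115571/4795196 + 855042) = (-2839779 + (670/(-331) - 1079/365)/2113)*(4115571/4795196 + 855042) = (-2839779 + (670*(-1/331) - 1079*1/365)/2113)*(4115571*(1/4795196) + 855042) = (-2839779 + (-670/331 - 1079/365)/2113)*(4115571/4795196 + 855042) = (-2839779 + (1/2113)*(-601699/120815))*(4100098093803/4795196) = (-2839779 - 601699/255282095)*(4100098093803/4795196) = -724944733058704/255282095*4100098093803/4795196 = -743086129531629237024402828/306031920203905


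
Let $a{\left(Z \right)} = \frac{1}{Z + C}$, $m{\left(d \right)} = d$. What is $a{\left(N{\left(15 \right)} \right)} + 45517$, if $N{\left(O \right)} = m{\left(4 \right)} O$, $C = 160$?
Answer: $\frac{10013741}{220} \approx 45517.0$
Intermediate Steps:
$N{\left(O \right)} = 4 O$
$a{\left(Z \right)} = \frac{1}{160 + Z}$ ($a{\left(Z \right)} = \frac{1}{Z + 160} = \frac{1}{160 + Z}$)
$a{\left(N{\left(15 \right)} \right)} + 45517 = \frac{1}{160 + 4 \cdot 15} + 45517 = \frac{1}{160 + 60} + 45517 = \frac{1}{220} + 45517 = \frac{10013741}{220}$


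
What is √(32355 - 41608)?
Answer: I*√9253 ≈ 96.193*I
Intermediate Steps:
√(32355 - 41608) = √(-9253) = I*√9253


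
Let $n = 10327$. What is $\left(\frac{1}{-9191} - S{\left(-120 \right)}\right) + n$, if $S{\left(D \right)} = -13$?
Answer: $\frac{95034939}{9191} \approx 10340.0$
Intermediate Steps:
$\left(\frac{1}{-9191} - S{\left(-120 \right)}\right) + n = \left(\frac{1}{-9191} - -13\right) + 10327 = \left(- \frac{1}{9191} + 13\right) + 10327 = \frac{119482}{9191} + 10327 = \frac{95034939}{9191}$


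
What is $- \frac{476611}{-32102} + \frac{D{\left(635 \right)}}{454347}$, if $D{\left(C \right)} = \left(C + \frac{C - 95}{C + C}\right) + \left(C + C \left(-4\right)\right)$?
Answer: $\frac{27496264810087}{1852351819038} \approx 14.844$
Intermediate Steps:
$D{\left(C \right)} = - 2 C + \frac{-95 + C}{2 C}$ ($D{\left(C \right)} = \left(C + \frac{-95 + C}{2 C}\right) + \left(C - 4 C\right) = \left(C + \left(-95 + C\right) \frac{1}{2 C}\right) - 3 C = \left(C + \frac{-95 + C}{2 C}\right) - 3 C = - 2 C + \frac{-95 + C}{2 C}$)
$- \frac{476611}{-32102} + \frac{D{\left(635 \right)}}{454347} = - \frac{476611}{-32102} + \frac{\frac{1}{2} \cdot \frac{1}{635} \left(-95 + 635 - 4 \cdot 635^{2}\right)}{454347} = \left(-476611\right) \left(- \frac{1}{32102}\right) + \frac{1}{2} \cdot \frac{1}{635} \left(-95 + 635 - 1612900\right) \frac{1}{454347} = \frac{476611}{32102} + \frac{1}{2} \cdot \frac{1}{635} \left(-95 + 635 - 1612900\right) \frac{1}{454347} = \frac{476611}{32102} + \frac{1}{2} \cdot \frac{1}{635} \left(-1612360\right) \frac{1}{454347} = \frac{476611}{32102} - \frac{161236}{57702069} = \frac{27496264810087}{1852351819038}$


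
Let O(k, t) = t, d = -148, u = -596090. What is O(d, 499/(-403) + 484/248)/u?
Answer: -115/96089708 ≈ -1.1968e-6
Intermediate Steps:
O(d, 499/(-403) + 484/248)/u = (499/(-403) + 484/248)/(-596090) = (499*(-1/403) + 484*(1/248))*(-1/596090) = (-499/403 + 121/62)*(-1/596090) = (575/806)*(-1/596090) = -115/96089708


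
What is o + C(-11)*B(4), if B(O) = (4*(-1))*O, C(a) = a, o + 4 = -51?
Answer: 121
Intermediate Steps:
o = -55 (o = -4 - 51 = -55)
B(O) = -4*O
o + C(-11)*B(4) = -55 - (-44)*4 = -55 - 11*(-16) = -55 + 176 = 121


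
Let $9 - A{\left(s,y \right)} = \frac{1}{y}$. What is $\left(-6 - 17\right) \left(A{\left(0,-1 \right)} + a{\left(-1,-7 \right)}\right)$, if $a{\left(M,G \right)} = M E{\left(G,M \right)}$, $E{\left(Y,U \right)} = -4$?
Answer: $-322$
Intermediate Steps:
$a{\left(M,G \right)} = - 4 M$ ($a{\left(M,G \right)} = M \left(-4\right) = - 4 M$)
$A{\left(s,y \right)} = 9 - \frac{1}{y}$
$\left(-6 - 17\right) \left(A{\left(0,-1 \right)} + a{\left(-1,-7 \right)}\right) = \left(-6 - 17\right) \left(\left(9 - \frac{1}{-1}\right) - -4\right) = \left(-6 - 17\right) \left(\left(9 - -1\right) + 4\right) = - 23 \left(\left(9 + 1\right) + 4\right) = - 23 \left(10 + 4\right) = \left(-23\right) 14 = -322$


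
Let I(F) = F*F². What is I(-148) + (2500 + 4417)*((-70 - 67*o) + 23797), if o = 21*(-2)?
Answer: 180342305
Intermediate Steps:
o = -42
I(F) = F³
I(-148) + (2500 + 4417)*((-70 - 67*o) + 23797) = (-148)³ + (2500 + 4417)*((-70 - 67*(-42)) + 23797) = -3241792 + 6917*((-70 + 2814) + 23797) = -3241792 + 6917*(2744 + 23797) = -3241792 + 6917*26541 = -3241792 + 183584097 = 180342305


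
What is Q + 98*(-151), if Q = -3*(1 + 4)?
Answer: -14813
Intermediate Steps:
Q = -15 (Q = -3*5 = -15)
Q + 98*(-151) = -15 + 98*(-151) = -15 - 14798 = -14813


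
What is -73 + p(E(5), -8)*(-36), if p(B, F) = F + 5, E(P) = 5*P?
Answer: 35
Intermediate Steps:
p(B, F) = 5 + F
-73 + p(E(5), -8)*(-36) = -73 + (5 - 8)*(-36) = -73 - 3*(-36) = -73 + 108 = 35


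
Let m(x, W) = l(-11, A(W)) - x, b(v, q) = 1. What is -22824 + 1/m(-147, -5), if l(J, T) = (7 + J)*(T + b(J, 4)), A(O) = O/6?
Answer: -10019733/439 ≈ -22824.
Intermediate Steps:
A(O) = O/6 (A(O) = O*(1/6) = O/6)
l(J, T) = (1 + T)*(7 + J) (l(J, T) = (7 + J)*(T + 1) = (7 + J)*(1 + T) = (1 + T)*(7 + J))
m(x, W) = -4 - x - 2*W/3 (m(x, W) = (7 - 11 + 7*(W/6) - 11*W/6) - x = (7 - 11 + 7*W/6 - 11*W/6) - x = (-4 - 2*W/3) - x = -4 - x - 2*W/3)
-22824 + 1/m(-147, -5) = -22824 + 1/(-4 - 1*(-147) - 2/3*(-5)) = -22824 + 1/(-4 + 147 + 10/3) = -22824 + 1/(439/3) = -22824 + 3/439 = -10019733/439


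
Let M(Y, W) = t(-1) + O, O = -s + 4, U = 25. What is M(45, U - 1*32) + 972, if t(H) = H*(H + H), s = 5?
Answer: 973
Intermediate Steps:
t(H) = 2*H² (t(H) = H*(2*H) = 2*H²)
O = -1 (O = -1*5 + 4 = -5 + 4 = -1)
M(Y, W) = 1 (M(Y, W) = 2*(-1)² - 1 = 2*1 - 1 = 2 - 1 = 1)
M(45, U - 1*32) + 972 = 1 + 972 = 973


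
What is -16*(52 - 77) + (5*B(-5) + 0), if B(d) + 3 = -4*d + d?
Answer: 460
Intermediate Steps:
B(d) = -3 - 3*d (B(d) = -3 + (-4*d + d) = -3 - 3*d)
-16*(52 - 77) + (5*B(-5) + 0) = -16*(52 - 77) + (5*(-3 - 3*(-5)) + 0) = -16*(-25) + (5*(-3 + 15) + 0) = 400 + (5*12 + 0) = 400 + (60 + 0) = 400 + 60 = 460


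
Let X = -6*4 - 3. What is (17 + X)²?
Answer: 100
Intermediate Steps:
X = -27 (X = -24 - 3 = -27)
(17 + X)² = (17 - 27)² = (-10)² = 100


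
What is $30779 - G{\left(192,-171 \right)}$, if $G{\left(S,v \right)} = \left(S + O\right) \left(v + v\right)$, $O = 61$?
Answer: $117305$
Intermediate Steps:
$G{\left(S,v \right)} = 2 v \left(61 + S\right)$ ($G{\left(S,v \right)} = \left(S + 61\right) \left(v + v\right) = \left(61 + S\right) 2 v = 2 v \left(61 + S\right)$)
$30779 - G{\left(192,-171 \right)} = 30779 - 2 \left(-171\right) \left(61 + 192\right) = 30779 - 2 \left(-171\right) 253 = 30779 - -86526 = 30779 + 86526 = 117305$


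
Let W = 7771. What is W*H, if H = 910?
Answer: 7071610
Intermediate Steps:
W*H = 7771*910 = 7071610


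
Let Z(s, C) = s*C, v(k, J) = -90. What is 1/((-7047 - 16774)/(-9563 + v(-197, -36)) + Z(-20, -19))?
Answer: 1379/527423 ≈ 0.0026146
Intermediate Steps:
Z(s, C) = C*s
1/((-7047 - 16774)/(-9563 + v(-197, -36)) + Z(-20, -19)) = 1/((-7047 - 16774)/(-9563 - 90) - 19*(-20)) = 1/(-23821/(-9653) + 380) = 1/(-23821*(-1/9653) + 380) = 1/(3403/1379 + 380) = 1/(527423/1379) = 1379/527423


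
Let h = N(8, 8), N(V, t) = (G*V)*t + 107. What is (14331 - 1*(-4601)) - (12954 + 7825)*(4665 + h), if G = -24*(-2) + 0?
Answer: -162971544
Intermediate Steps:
G = 48 (G = -6*(-8) + 0 = 48 + 0 = 48)
N(V, t) = 107 + 48*V*t (N(V, t) = (48*V)*t + 107 = 48*V*t + 107 = 107 + 48*V*t)
h = 3179 (h = 107 + 48*8*8 = 107 + 3072 = 3179)
(14331 - 1*(-4601)) - (12954 + 7825)*(4665 + h) = (14331 - 1*(-4601)) - (12954 + 7825)*(4665 + 3179) = (14331 + 4601) - 20779*7844 = 18932 - 1*162990476 = 18932 - 162990476 = -162971544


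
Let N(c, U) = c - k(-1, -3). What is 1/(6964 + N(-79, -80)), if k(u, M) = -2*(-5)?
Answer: 1/6875 ≈ 0.00014545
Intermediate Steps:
k(u, M) = 10
N(c, U) = -10 + c (N(c, U) = c - 1*10 = c - 10 = -10 + c)
1/(6964 + N(-79, -80)) = 1/(6964 + (-10 - 79)) = 1/(6964 - 89) = 1/6875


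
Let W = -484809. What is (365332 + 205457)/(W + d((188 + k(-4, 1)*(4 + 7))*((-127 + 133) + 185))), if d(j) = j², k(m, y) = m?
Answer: 190263/251995069 ≈ 0.00075503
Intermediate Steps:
(365332 + 205457)/(W + d((188 + k(-4, 1)*(4 + 7))*((-127 + 133) + 185))) = (365332 + 205457)/(-484809 + ((188 - 4*(4 + 7))*((-127 + 133) + 185))²) = 570789/(-484809 + ((188 - 4*11)*(6 + 185))²) = 570789/(-484809 + ((188 - 44)*191)²) = 570789/(-484809 + (144*191)²) = 570789/(-484809 + 27504²) = 570789/(-484809 + 756470016) = 570789/755985207 = 570789*(1/755985207) = 190263/251995069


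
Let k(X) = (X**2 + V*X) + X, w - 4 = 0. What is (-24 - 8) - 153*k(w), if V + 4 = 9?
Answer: -6152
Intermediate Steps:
V = 5 (V = -4 + 9 = 5)
w = 4 (w = 4 + 0 = 4)
k(X) = X**2 + 6*X (k(X) = (X**2 + 5*X) + X = X**2 + 6*X)
(-24 - 8) - 153*k(w) = (-24 - 8) - 612*(6 + 4) = -32 - 612*10 = -32 - 153*40 = -32 - 6120 = -6152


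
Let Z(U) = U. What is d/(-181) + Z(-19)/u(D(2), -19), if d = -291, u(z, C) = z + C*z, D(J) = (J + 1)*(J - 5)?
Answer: 43703/29322 ≈ 1.4904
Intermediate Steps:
D(J) = (1 + J)*(-5 + J)
d/(-181) + Z(-19)/u(D(2), -19) = -291/(-181) - 19*1/((1 - 19)*(-5 + 2**2 - 4*2)) = -291*(-1/181) - 19*(-1/(18*(-5 + 4 - 8))) = 291/181 - 19/((-9*(-18))) = 291/181 - 19/162 = 43703/29322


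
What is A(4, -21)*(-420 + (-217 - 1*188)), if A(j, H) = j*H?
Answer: 69300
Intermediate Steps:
A(j, H) = H*j
A(4, -21)*(-420 + (-217 - 1*188)) = (-21*4)*(-420 + (-217 - 1*188)) = -84*(-420 + (-217 - 188)) = -84*(-420 - 405) = -84*(-825) = 69300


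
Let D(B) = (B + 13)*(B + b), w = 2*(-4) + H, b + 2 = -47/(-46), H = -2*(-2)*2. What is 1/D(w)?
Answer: -46/585 ≈ -0.078632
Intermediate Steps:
H = 8 (H = 4*2 = 8)
b = -45/46 (b = -2 - 47/(-46) = -2 - 47*(-1/46) = -2 + 47/46 = -45/46 ≈ -0.97826)
w = 0 (w = 2*(-4) + 8 = -8 + 8 = 0)
D(B) = (13 + B)*(-45/46 + B) (D(B) = (B + 13)*(B - 45/46) = (13 + B)*(-45/46 + B))
1/D(w) = 1/(-585/46 + 0² + (553/46)*0) = 1/(-585/46 + 0 + 0) = 1/(-585/46) = -46/585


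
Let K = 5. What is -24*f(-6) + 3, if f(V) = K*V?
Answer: 723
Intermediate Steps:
f(V) = 5*V
-24*f(-6) + 3 = -120*(-6) + 3 = -24*(-30) + 3 = 720 + 3 = 723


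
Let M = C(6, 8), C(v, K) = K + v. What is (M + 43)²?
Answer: 3249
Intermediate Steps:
M = 14 (M = 8 + 6 = 14)
(M + 43)² = (14 + 43)² = 57² = 3249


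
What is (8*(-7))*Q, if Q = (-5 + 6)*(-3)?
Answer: 168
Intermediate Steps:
Q = -3 (Q = 1*(-3) = -3)
(8*(-7))*Q = (8*(-7))*(-3) = -56*(-3) = 168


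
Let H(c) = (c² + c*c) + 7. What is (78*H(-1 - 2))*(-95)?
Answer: -185250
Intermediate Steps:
H(c) = 7 + 2*c² (H(c) = (c² + c²) + 7 = 2*c² + 7 = 7 + 2*c²)
(78*H(-1 - 2))*(-95) = (78*(7 + 2*(-1 - 2)²))*(-95) = (78*(7 + 2*(-3)²))*(-95) = (78*(7 + 2*9))*(-95) = (78*(7 + 18))*(-95) = (78*25)*(-95) = 1950*(-95) = -185250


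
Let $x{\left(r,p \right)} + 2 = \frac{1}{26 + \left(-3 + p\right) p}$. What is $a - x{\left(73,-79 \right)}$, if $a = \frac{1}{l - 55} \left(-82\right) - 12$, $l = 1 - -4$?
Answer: $- \frac{1359361}{162600} \approx -8.3602$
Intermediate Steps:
$l = 5$ ($l = 1 + 4 = 5$)
$x{\left(r,p \right)} = -2 + \frac{1}{26 + p \left(-3 + p\right)}$ ($x{\left(r,p \right)} = -2 + \frac{1}{26 + \left(-3 + p\right) p} = -2 + \frac{1}{26 + p \left(-3 + p\right)}$)
$a = - \frac{259}{25}$ ($a = \frac{1}{5 - 55} \left(-82\right) - 12 = \frac{1}{-50} \left(-82\right) - 12 = \left(- \frac{1}{50}\right) \left(-82\right) - 12 = \frac{41}{25} - 12 = - \frac{259}{25} \approx -10.36$)
$a - x{\left(73,-79 \right)} = - \frac{259}{25} - \frac{-51 - 2 \left(-79\right)^{2} + 6 \left(-79\right)}{26 + \left(-79\right)^{2} - -237} = - \frac{259}{25} - \frac{-51 - 12482 - 474}{26 + 6241 + 237} = - \frac{259}{25} - \frac{-51 - 12482 - 474}{6504} = - \frac{259}{25} - \frac{1}{6504} \left(-13007\right) = - \frac{259}{25} - - \frac{13007}{6504} = - \frac{259}{25} + \frac{13007}{6504} = - \frac{1359361}{162600}$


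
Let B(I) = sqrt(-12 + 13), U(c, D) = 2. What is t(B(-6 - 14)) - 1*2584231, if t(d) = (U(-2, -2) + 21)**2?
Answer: -2583702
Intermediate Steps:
B(I) = 1 (B(I) = sqrt(1) = 1)
t(d) = 529 (t(d) = (2 + 21)**2 = 23**2 = 529)
t(B(-6 - 14)) - 1*2584231 = 529 - 1*2584231 = 529 - 2584231 = -2583702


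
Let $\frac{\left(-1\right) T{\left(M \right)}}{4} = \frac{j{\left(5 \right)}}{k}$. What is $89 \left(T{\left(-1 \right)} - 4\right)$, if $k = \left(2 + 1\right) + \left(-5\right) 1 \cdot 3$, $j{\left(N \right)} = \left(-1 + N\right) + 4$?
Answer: $- \frac{356}{3} \approx -118.67$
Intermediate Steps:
$j{\left(N \right)} = 3 + N$
$k = -12$ ($k = 3 - 15 = -12$)
$T{\left(M \right)} = \frac{8}{3}$ ($T{\left(M \right)} = - 4 \frac{3 + 5}{-12} = - 4 \cdot 8 \left(- \frac{1}{12}\right) = \left(-4\right) \left(- \frac{2}{3}\right) = \frac{8}{3}$)
$89 \left(T{\left(-1 \right)} - 4\right) = 89 \left(\frac{8}{3} - 4\right) = 89 \left(- \frac{4}{3}\right) = - \frac{356}{3}$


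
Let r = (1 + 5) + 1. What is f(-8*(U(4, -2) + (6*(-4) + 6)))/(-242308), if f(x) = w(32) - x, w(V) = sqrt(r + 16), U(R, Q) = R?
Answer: 28/60577 - sqrt(23)/242308 ≈ 0.00044243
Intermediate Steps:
r = 7 (r = 6 + 1 = 7)
w(V) = sqrt(23) (w(V) = sqrt(7 + 16) = sqrt(23))
f(x) = sqrt(23) - x
f(-8*(U(4, -2) + (6*(-4) + 6)))/(-242308) = (sqrt(23) - (-8)*(4 + (6*(-4) + 6)))/(-242308) = (sqrt(23) - (-8)*(4 + (-24 + 6)))*(-1/242308) = (sqrt(23) - (-8)*(4 - 18))*(-1/242308) = (sqrt(23) - (-8)*(-14))*(-1/242308) = (sqrt(23) - 1*112)*(-1/242308) = (sqrt(23) - 112)*(-1/242308) = (-112 + sqrt(23))*(-1/242308) = 28/60577 - sqrt(23)/242308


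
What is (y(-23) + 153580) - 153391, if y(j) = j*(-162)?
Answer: 3915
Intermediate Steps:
y(j) = -162*j
(y(-23) + 153580) - 153391 = (-162*(-23) + 153580) - 153391 = (3726 + 153580) - 153391 = 157306 - 153391 = 3915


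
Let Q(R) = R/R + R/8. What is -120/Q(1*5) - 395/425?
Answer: -82627/1105 ≈ -74.776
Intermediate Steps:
Q(R) = 1 + R/8 (Q(R) = 1 + R*(1/8) = 1 + R/8)
-120/Q(1*5) - 395/425 = -120/(1 + (1*5)/8) - 395/425 = -120/(1 + (1/8)*5) - 395*1/425 = -120/(1 + 5/8) - 79/85 = -120/13/8 - 79/85 = -120*8/13 - 79/85 = -960/13 - 79/85 = -82627/1105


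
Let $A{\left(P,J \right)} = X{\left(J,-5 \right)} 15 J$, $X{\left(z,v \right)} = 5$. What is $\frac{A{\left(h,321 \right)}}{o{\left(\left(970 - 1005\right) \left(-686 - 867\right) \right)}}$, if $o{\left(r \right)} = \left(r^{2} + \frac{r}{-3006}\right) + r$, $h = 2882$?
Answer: $\frac{2894778}{355251528317} \approx 8.1485 \cdot 10^{-6}$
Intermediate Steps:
$o{\left(r \right)} = r^{2} + \frac{3005 r}{3006}$ ($o{\left(r \right)} = \left(r^{2} - \frac{r}{3006}\right) + r = r^{2} + \frac{3005 r}{3006}$)
$A{\left(P,J \right)} = 75 J$ ($A{\left(P,J \right)} = 5 \cdot 15 J = 75 J$)
$\frac{A{\left(h,321 \right)}}{o{\left(\left(970 - 1005\right) \left(-686 - 867\right) \right)}} = \frac{75 \cdot 321}{\frac{1}{3006} \left(970 - 1005\right) \left(-686 - 867\right) \left(3005 + 3006 \left(970 - 1005\right) \left(-686 - 867\right)\right)} = \frac{24075}{\frac{1}{3006} \left(\left(-35\right) \left(-1553\right)\right) \left(3005 + 3006 \left(\left(-35\right) \left(-1553\right)\right)\right)} = \frac{24075}{\frac{1}{3006} \cdot 54355 \left(3005 + 3006 \cdot 54355\right)} = \frac{24075}{\frac{1}{3006} \cdot 54355 \left(3005 + 163391130\right)} = \frac{24075}{\frac{1}{3006} \cdot 54355 \cdot 163394135} = \frac{24075}{\frac{8881288207925}{3006}} = 24075 \cdot \frac{3006}{8881288207925} = \frac{2894778}{355251528317}$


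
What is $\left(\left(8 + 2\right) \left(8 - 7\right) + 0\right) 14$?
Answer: $140$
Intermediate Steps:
$\left(\left(8 + 2\right) \left(8 - 7\right) + 0\right) 14 = \left(10 \cdot 1 + 0\right) 14 = \left(10 + 0\right) 14 = 10 \cdot 14 = 140$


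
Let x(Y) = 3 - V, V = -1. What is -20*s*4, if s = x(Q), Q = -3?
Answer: -320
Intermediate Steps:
x(Y) = 4 (x(Y) = 3 - 1*(-1) = 3 + 1 = 4)
s = 4
-20*s*4 = -20*4*4 = -80*4 = -320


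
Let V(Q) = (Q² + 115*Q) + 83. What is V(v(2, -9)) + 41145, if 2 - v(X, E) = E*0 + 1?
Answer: 41344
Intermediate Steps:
v(X, E) = 1 (v(X, E) = 2 - (E*0 + 1) = 2 - (0 + 1) = 2 - 1*1 = 2 - 1 = 1)
V(Q) = 83 + Q² + 115*Q
V(v(2, -9)) + 41145 = (83 + 1² + 115*1) + 41145 = (83 + 1 + 115) + 41145 = 199 + 41145 = 41344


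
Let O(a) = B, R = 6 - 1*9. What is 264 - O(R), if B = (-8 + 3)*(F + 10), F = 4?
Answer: 334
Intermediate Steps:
R = -3 (R = 6 - 9 = -3)
B = -70 (B = (-8 + 3)*(4 + 10) = -5*14 = -70)
O(a) = -70
264 - O(R) = 264 - 1*(-70) = 264 + 70 = 334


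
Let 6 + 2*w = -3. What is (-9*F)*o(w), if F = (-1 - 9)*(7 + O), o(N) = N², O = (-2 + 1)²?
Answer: 14580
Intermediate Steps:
O = 1 (O = (-1)² = 1)
w = -9/2 (w = -3 + (½)*(-3) = -3 - 3/2 = -9/2 ≈ -4.5000)
F = -80 (F = (-1 - 9)*(7 + 1) = -10*8 = -80)
(-9*F)*o(w) = (-9*(-80))*(-9/2)² = 720*(81/4) = 14580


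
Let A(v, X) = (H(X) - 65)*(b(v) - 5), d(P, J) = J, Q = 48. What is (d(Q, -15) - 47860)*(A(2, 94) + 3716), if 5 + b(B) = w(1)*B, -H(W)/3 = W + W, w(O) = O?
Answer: -418810500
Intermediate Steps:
H(W) = -6*W (H(W) = -3*(W + W) = -6*W)
b(B) = -5 + B (b(B) = -5 + 1*B = -5 + B)
A(v, X) = (-65 - 6*X)*(-10 + v) (A(v, X) = (-6*X - 65)*((-5 + v) - 5) = (-65 - 6*X)*(-10 + v))
(d(Q, -15) - 47860)*(A(2, 94) + 3716) = (-15 - 47860)*((650 - 65*2 + 60*94 - 6*94*2) + 3716) = -47875*((650 - 130 + 5640 - 1128) + 3716) = -47875*(5032 + 3716) = -47875*8748 = -418810500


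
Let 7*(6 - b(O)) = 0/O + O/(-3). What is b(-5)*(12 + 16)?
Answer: 484/3 ≈ 161.33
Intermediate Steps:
b(O) = 6 + O/21 (b(O) = 6 - (0/O + O/(-3))/7 = 6 - (0 + O*(-⅓))/7 = 6 - (0 - O/3)/7 = 6 - (-1)*O/21 = 6 + O/21)
b(-5)*(12 + 16) = (6 + (1/21)*(-5))*(12 + 16) = (6 - 5/21)*28 = (121/21)*28 = 484/3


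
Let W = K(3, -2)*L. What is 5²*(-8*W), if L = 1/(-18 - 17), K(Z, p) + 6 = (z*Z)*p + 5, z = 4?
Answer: -1000/7 ≈ -142.86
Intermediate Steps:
K(Z, p) = -1 + 4*Z*p (K(Z, p) = -6 + ((4*Z)*p + 5) = -6 + (4*Z*p + 5) = -6 + (5 + 4*Z*p) = -1 + 4*Z*p)
L = -1/35 (L = 1/(-35) = -1/35 ≈ -0.028571)
W = 5/7 (W = (-1 + 4*3*(-2))*(-1/35) = (-1 - 24)*(-1/35) = -25*(-1/35) = 5/7 ≈ 0.71429)
5²*(-8*W) = 5²*(-8*5/7) = 25*(-40/7) = -1000/7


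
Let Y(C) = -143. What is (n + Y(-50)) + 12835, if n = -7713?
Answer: 4979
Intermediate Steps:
(n + Y(-50)) + 12835 = (-7713 - 143) + 12835 = -7856 + 12835 = 4979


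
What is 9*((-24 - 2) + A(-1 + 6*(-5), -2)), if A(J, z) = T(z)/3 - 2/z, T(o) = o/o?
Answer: -222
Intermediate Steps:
T(o) = 1
A(J, z) = ⅓ - 2/z (A(J, z) = 1/3 - 2/z = 1*(⅓) - 2/z = ⅓ - 2/z)
9*((-24 - 2) + A(-1 + 6*(-5), -2)) = 9*((-24 - 2) + (⅓)*(-6 - 2)/(-2)) = 9*(-26 + (⅓)*(-½)*(-8)) = 9*(-26 + 4/3) = 9*(-74/3) = -222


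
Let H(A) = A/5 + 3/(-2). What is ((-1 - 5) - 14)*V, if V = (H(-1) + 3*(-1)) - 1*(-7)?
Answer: -46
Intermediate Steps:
H(A) = -3/2 + A/5 (H(A) = A*(⅕) + 3*(-½) = A/5 - 3/2 = -3/2 + A/5)
V = 23/10 (V = ((-3/2 + (⅕)*(-1)) + 3*(-1)) - 1*(-7) = ((-3/2 - ⅕) - 3) + 7 = (-17/10 - 3) + 7 = -47/10 + 7 = 23/10 ≈ 2.3000)
((-1 - 5) - 14)*V = ((-1 - 5) - 14)*(23/10) = (-6 - 14)*(23/10) = -20*23/10 = -46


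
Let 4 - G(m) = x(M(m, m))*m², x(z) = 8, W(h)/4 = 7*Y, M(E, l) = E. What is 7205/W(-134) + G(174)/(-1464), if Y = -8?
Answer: 5463197/40992 ≈ 133.27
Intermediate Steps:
W(h) = -224 (W(h) = 4*(7*(-8)) = 4*(-56) = -224)
G(m) = 4 - 8*m²
7205/W(-134) + G(174)/(-1464) = 7205/(-224) + (4 - 8*174²)/(-1464) = 7205*(-1/224) + (4 - 8*30276)*(-1/1464) = -7205/224 + (4 - 242208)*(-1/1464) = -7205/224 - 242204*(-1/1464) = -7205/224 + 60551/366 = 5463197/40992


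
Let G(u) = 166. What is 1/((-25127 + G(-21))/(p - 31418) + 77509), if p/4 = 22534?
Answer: 58718/4551148501 ≈ 1.2902e-5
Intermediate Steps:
p = 90136 (p = 4*22534 = 90136)
1/((-25127 + G(-21))/(p - 31418) + 77509) = 1/((-25127 + 166)/(90136 - 31418) + 77509) = 1/(-24961/58718 + 77509) = 1/(4551148501/58718) = 58718/4551148501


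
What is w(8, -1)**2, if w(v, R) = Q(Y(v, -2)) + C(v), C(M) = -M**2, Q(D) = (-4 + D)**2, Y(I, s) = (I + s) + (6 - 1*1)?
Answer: 225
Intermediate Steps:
Y(I, s) = 5 + I + s (Y(I, s) = (I + s) + (6 - 1) = (I + s) + 5 = 5 + I + s)
w(v, R) = (-1 + v)**2 - v**2 (w(v, R) = (-4 + (5 + v - 2))**2 - v**2 = (-4 + (3 + v))**2 - v**2 = (-1 + v)**2 - v**2)
w(8, -1)**2 = (1 - 2*8)**2 = (1 - 16)**2 = (-15)**2 = 225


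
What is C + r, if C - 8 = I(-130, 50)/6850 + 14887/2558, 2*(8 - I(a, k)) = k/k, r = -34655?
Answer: -121398626593/3504460 ≈ -34641.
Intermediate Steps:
I(a, k) = 15/2 (I(a, k) = 8 - k/(2*k) = 8 - ½*1 = 8 - ½ = 15/2)
C = 48434707/3504460 (C = 8 + ((15/2)/6850 + 14887/2558) = 8 + ((15/2)*(1/6850) + 14887*(1/2558)) = 8 + (3/2740 + 14887/2558) = 8 + 20399027/3504460 = 48434707/3504460 ≈ 13.821)
C + r = 48434707/3504460 - 34655 = -121398626593/3504460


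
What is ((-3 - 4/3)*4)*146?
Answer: -7592/3 ≈ -2530.7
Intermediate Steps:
((-3 - 4/3)*4)*146 = -13/3*4*146 = -52/3*146 = -7592/3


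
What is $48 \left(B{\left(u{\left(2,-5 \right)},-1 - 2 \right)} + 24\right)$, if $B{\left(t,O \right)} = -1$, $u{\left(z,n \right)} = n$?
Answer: $1104$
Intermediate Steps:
$48 \left(B{\left(u{\left(2,-5 \right)},-1 - 2 \right)} + 24\right) = 48 \left(-1 + 24\right) = 48 \cdot 23 = 1104$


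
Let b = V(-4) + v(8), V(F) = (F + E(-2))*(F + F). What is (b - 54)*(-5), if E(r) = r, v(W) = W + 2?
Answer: -20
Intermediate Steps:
v(W) = 2 + W
V(F) = 2*F*(-2 + F) (V(F) = (F - 2)*(F + F) = (-2 + F)*(2*F) = 2*F*(-2 + F))
b = 58 (b = 2*(-4)*(-2 - 4) + (2 + 8) = 2*(-4)*(-6) + 10 = 48 + 10 = 58)
(b - 54)*(-5) = (58 - 54)*(-5) = 4*(-5) = -20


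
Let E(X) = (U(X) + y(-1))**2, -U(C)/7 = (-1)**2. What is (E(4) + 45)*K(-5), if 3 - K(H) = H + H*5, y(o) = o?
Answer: 3597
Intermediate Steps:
U(C) = -7 (U(C) = -7*(-1)**2 = -7*1 = -7)
E(X) = 64 (E(X) = (-7 - 1)**2 = (-8)**2 = 64)
K(H) = 3 - 6*H (K(H) = 3 - (H + H*5) = 3 - (H + 5*H) = 3 - 6*H)
(E(4) + 45)*K(-5) = (64 + 45)*(3 - 6*(-5)) = 109*(3 + 30) = 109*33 = 3597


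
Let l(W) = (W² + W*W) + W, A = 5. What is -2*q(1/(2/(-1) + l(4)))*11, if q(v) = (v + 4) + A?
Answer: -3377/17 ≈ -198.65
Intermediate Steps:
l(W) = W + 2*W² (l(W) = (W² + W²) + W = 2*W² + W = W + 2*W²)
q(v) = 9 + v (q(v) = (v + 4) + 5 = (4 + v) + 5 = 9 + v)
-2*q(1/(2/(-1) + l(4)))*11 = -2*(9 + 1/(2/(-1) + 4*(1 + 2*4)))*11 = -2*(9 + 1/(2*(-1) + 4*(1 + 8)))*11 = -2*(9 + 1/(-2 + 4*9))*11 = -2*(9 + 1/(-2 + 36))*11 = -2*(9 + 1/34)*11 = -2*307/34*11 = -307/17*11 = -3377/17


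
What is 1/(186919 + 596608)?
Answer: 1/783527 ≈ 1.2763e-6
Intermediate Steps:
1/(186919 + 596608) = 1/783527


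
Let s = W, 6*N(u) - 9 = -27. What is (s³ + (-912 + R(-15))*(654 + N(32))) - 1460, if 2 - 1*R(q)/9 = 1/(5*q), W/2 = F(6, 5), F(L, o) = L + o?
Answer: -14318197/25 ≈ -5.7273e+5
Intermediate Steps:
N(u) = -3 (N(u) = 3/2 + (⅙)*(-27) = 3/2 - 9/2 = -3)
W = 22 (W = 2*(6 + 5) = 2*11 = 22)
s = 22
R(q) = 18 - 9/(5*q)
(s³ + (-912 + R(-15))*(654 + N(32))) - 1460 = (22³ + (-912 + (18 - 9/5/(-15)))*(654 - 3)) - 1460 = (10648 + (-912 + (18 - 9/5*(-1/15)))*651) - 1460 = (10648 + (-912 + (18 + 3/25))*651) - 1460 = (10648 + (-912 + 453/25)*651) - 1460 = (10648 - 22347/25*651) - 1460 = (10648 - 14547897/25) - 1460 = -14281697/25 - 1460 = -14318197/25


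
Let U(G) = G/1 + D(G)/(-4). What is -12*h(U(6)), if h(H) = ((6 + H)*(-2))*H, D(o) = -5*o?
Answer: 6318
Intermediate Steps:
U(G) = 9*G/4 (U(G) = G/1 - 5*G/(-4) = G*1 - 5*G*(-1/4) = G + 5*G/4 = 9*G/4)
h(H) = H*(-12 - 2*H) (h(H) = (-12 - 2*H)*H = H*(-12 - 2*H))
-12*h(U(6)) = -(-24)*(9/4)*6*(6 + (9/4)*6) = -(-24)*27*(6 + 27/2)/2 = -(-24)*27*39/(2*2) = -12*(-1053/2) = 6318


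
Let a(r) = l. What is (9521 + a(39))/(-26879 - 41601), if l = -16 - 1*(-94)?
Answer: -9599/68480 ≈ -0.14017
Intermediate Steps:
l = 78 (l = -16 + 94 = 78)
a(r) = 78
(9521 + a(39))/(-26879 - 41601) = (9521 + 78)/(-26879 - 41601) = 9599/(-68480) = 9599*(-1/68480) = -9599/68480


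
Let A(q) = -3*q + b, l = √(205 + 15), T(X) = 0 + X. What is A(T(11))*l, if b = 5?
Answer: -56*√55 ≈ -415.31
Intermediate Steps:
T(X) = X
l = 2*√55 (l = √220 = 2*√55 ≈ 14.832)
A(q) = 5 - 3*q (A(q) = -3*q + 5 = 5 - 3*q)
A(T(11))*l = (5 - 3*11)*(2*√55) = (5 - 33)*(2*√55) = -56*√55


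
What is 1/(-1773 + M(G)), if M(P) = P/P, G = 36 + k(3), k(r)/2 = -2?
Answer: -1/1772 ≈ -0.00056433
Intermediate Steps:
k(r) = -4 (k(r) = 2*(-2) = -4)
G = 32 (G = 36 - 4 = 32)
M(P) = 1
1/(-1773 + M(G)) = 1/(-1773 + 1) = 1/(-1772) = -1/1772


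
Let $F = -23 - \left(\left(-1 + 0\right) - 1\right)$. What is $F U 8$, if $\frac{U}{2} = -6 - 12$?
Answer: $6048$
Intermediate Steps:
$U = -36$ ($U = 2 \left(-6 - 12\right) = 2 \left(-18\right) = -36$)
$F = -21$ ($F = -23 - \left(-1 - 1\right) = -23 - -2 = -23 + 2 = -21$)
$F U 8 = \left(-21\right) \left(-36\right) 8 = 756 \cdot 8 = 6048$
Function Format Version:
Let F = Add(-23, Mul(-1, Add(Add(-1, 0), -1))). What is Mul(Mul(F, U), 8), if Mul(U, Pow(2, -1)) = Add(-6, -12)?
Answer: 6048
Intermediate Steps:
U = -36 (U = Mul(2, Add(-6, -12)) = Mul(2, -18) = -36)
F = -21 (F = Add(-23, Mul(-1, Add(-1, -1))) = Add(-23, Mul(-1, -2)) = Add(-23, 2) = -21)
Mul(Mul(F, U), 8) = Mul(Mul(-21, -36), 8) = Mul(756, 8) = 6048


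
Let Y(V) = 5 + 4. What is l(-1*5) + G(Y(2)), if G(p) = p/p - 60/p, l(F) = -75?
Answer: -242/3 ≈ -80.667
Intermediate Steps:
Y(V) = 9
G(p) = 1 - 60/p
l(-1*5) + G(Y(2)) = -75 + (-60 + 9)/9 = -75 + (⅑)*(-51) = -75 - 17/3 = -242/3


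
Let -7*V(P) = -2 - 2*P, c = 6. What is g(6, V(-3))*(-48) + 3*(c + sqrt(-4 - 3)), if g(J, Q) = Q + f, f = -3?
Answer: 1326/7 + 3*I*sqrt(7) ≈ 189.43 + 7.9373*I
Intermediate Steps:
V(P) = 2/7 + 2*P/7 (V(P) = -(-2 - 2*P)/7 = 2/7 + 2*P/7)
g(J, Q) = -3 + Q (g(J, Q) = Q - 3 = -3 + Q)
g(6, V(-3))*(-48) + 3*(c + sqrt(-4 - 3)) = (-3 + (2/7 + (2/7)*(-3)))*(-48) + 3*(6 + sqrt(-4 - 3)) = (-3 + (2/7 - 6/7))*(-48) + 3*(6 + sqrt(-7)) = (-3 - 4/7)*(-48) + 3*(6 + I*sqrt(7)) = -25/7*(-48) + (18 + 3*I*sqrt(7)) = 1200/7 + (18 + 3*I*sqrt(7)) = 1326/7 + 3*I*sqrt(7)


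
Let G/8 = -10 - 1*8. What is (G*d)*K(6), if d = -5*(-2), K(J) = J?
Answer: -8640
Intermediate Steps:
d = 10
G = -144 (G = 8*(-10 - 1*8) = 8*(-10 - 8) = 8*(-18) = -144)
(G*d)*K(6) = -144*10*6 = -1440*6 = -8640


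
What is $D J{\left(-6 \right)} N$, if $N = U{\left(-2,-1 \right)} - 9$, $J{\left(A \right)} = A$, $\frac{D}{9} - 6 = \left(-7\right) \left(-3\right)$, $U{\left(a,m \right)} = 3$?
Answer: $8748$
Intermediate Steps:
$D = 243$ ($D = 54 + 9 \left(\left(-7\right) \left(-3\right)\right) = 54 + 9 \cdot 21 = 54 + 189 = 243$)
$N = -6$ ($N = 3 - 9 = -6$)
$D J{\left(-6 \right)} N = 243 \left(-6\right) \left(-6\right) = \left(-1458\right) \left(-6\right) = 8748$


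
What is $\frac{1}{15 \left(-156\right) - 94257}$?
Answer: $- \frac{1}{96597} \approx -1.0352 \cdot 10^{-5}$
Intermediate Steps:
$\frac{1}{15 \left(-156\right) - 94257} = \frac{1}{-2340 - 94257} = \frac{1}{-96597} = - \frac{1}{96597}$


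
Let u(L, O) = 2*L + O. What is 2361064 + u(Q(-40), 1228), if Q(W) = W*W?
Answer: 2365492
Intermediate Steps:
Q(W) = W²
u(L, O) = O + 2*L
2361064 + u(Q(-40), 1228) = 2361064 + (1228 + 2*(-40)²) = 2361064 + (1228 + 2*1600) = 2361064 + (1228 + 3200) = 2361064 + 4428 = 2365492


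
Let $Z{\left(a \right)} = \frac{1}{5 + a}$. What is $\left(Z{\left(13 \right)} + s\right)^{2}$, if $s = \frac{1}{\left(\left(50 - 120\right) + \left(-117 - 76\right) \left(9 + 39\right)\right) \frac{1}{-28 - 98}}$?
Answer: $\frac{33651601}{7057008036} \approx 0.0047685$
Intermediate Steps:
$s = \frac{63}{4667}$ ($s = \frac{1}{\left(-70 - 9264\right) \frac{1}{-126}} = \frac{1}{\left(-70 - 9264\right) \left(- \frac{1}{126}\right)} = \frac{1}{\left(-9334\right) \left(- \frac{1}{126}\right)} = \frac{1}{\frac{4667}{63}} = \frac{63}{4667} \approx 0.013499$)
$\left(Z{\left(13 \right)} + s\right)^{2} = \left(\frac{1}{5 + 13} + \frac{63}{4667}\right)^{2} = \left(\frac{1}{18} + \frac{63}{4667}\right)^{2} = \left(\frac{5801}{84006}\right)^{2} = \frac{33651601}{7057008036}$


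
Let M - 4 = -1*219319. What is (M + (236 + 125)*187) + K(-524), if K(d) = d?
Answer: -152332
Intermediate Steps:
M = -219315 (M = 4 - 1*219319 = 4 - 219319 = -219315)
(M + (236 + 125)*187) + K(-524) = (-219315 + (236 + 125)*187) - 524 = (-219315 + 361*187) - 524 = (-219315 + 67507) - 524 = -151808 - 524 = -152332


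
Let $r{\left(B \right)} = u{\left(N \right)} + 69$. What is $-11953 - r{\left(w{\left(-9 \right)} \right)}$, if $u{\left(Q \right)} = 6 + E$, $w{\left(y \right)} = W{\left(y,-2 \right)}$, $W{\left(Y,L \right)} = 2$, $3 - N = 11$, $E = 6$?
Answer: $-12034$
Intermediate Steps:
$N = -8$ ($N = 3 - 11 = -8$)
$w{\left(y \right)} = 2$
$u{\left(Q \right)} = 12$ ($u{\left(Q \right)} = 6 + 6 = 12$)
$r{\left(B \right)} = 81$ ($r{\left(B \right)} = 12 + 69 = 81$)
$-11953 - r{\left(w{\left(-9 \right)} \right)} = -11953 - 81 = -12034$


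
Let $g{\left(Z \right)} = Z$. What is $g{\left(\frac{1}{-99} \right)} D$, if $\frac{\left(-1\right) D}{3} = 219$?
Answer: $\frac{73}{11} \approx 6.6364$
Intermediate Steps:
$D = -657$ ($D = \left(-3\right) 219 = -657$)
$g{\left(\frac{1}{-99} \right)} D = \frac{1}{-99} \left(-657\right) = \left(- \frac{1}{99}\right) \left(-657\right) = \frac{73}{11}$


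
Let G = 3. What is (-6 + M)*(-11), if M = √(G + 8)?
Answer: 66 - 11*√11 ≈ 29.517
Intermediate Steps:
M = √11 (M = √(3 + 8) = √11 ≈ 3.3166)
(-6 + M)*(-11) = (-6 + √11)*(-11) = 66 - 11*√11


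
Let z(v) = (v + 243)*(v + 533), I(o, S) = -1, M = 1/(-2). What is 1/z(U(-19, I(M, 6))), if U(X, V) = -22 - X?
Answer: 1/127200 ≈ 7.8616e-6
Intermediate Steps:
M = -½ ≈ -0.50000
z(v) = (243 + v)*(533 + v)
1/z(U(-19, I(M, 6))) = 1/(129519 + (-22 - 1*(-19))² + 776*(-22 - 1*(-19))) = 1/(129519 + (-22 + 19)² + 776*(-22 + 19)) = 1/(129519 + (-3)² + 776*(-3)) = 1/(129519 + 9 - 2328) = 1/127200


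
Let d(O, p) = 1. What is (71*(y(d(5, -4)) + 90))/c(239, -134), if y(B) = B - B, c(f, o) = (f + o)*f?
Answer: 426/1673 ≈ 0.25463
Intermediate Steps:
c(f, o) = f*(f + o)
y(B) = 0
(71*(y(d(5, -4)) + 90))/c(239, -134) = (71*(0 + 90))/((239*(239 - 134))) = (71*90)/((239*105)) = 6390/25095 = 6390*(1/25095) = 426/1673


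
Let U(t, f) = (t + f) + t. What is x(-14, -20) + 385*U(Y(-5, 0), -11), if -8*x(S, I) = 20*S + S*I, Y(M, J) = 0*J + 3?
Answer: -1925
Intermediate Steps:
Y(M, J) = 3 (Y(M, J) = 0 + 3 = 3)
U(t, f) = f + 2*t (U(t, f) = (f + t) + t = f + 2*t)
x(S, I) = -5*S/2 - I*S/8 (x(S, I) = -(20*S + S*I)/8 = -(20*S + I*S)/8 = -5*S/2 - I*S/8)
x(-14, -20) + 385*U(Y(-5, 0), -11) = -⅛*(-14)*(20 - 20) + 385*(-11 + 2*3) = -⅛*(-14)*0 + 385*(-11 + 6) = 0 + 385*(-5) = 0 - 1925 = -1925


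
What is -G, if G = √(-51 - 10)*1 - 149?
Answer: 149 - I*√61 ≈ 149.0 - 7.8102*I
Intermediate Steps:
G = -149 + I*√61 (G = √(-61)*1 - 149 = (I*√61)*1 - 149 = I*√61 - 149 = -149 + I*√61 ≈ -149.0 + 7.8102*I)
-G = -(-149 + I*√61) = 149 - I*√61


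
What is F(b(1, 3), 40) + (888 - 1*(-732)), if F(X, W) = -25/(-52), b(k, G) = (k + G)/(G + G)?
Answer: 84265/52 ≈ 1620.5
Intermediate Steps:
b(k, G) = (G + k)/(2*G) (b(k, G) = (G + k)/((2*G)) = (G + k)*(1/(2*G)) = (G + k)/(2*G))
F(X, W) = 25/52 (F(X, W) = -25*(-1/52) = 25/52)
F(b(1, 3), 40) + (888 - 1*(-732)) = 25/52 + (888 - 1*(-732)) = 25/52 + (888 + 732) = 25/52 + 1620 = 84265/52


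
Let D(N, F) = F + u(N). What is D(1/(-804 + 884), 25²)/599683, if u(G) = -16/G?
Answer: -655/599683 ≈ -0.0010922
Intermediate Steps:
D(N, F) = F - 16/N
D(1/(-804 + 884), 25²)/599683 = (25² - 16/(1/(-804 + 884)))/599683 = (625 - 16/(1/80))*(1/599683) = (625 - 16/1/80)*(1/599683) = (625 - 16*80)*(1/599683) = (625 - 1280)*(1/599683) = -655*1/599683 = -655/599683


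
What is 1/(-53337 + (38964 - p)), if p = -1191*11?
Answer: -1/1272 ≈ -0.00078616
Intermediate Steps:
p = -13101
1/(-53337 + (38964 - p)) = 1/(-53337 + (38964 - 1*(-13101))) = 1/(-53337 + (38964 + 13101)) = 1/(-53337 + 52065) = 1/(-1272) = -1/1272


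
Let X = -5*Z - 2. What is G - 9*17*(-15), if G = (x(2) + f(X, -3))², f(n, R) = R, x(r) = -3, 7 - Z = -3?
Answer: 2331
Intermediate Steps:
Z = 10 (Z = 7 - 1*(-3) = 7 + 3 = 10)
X = -52 (X = -5*10 - 2 = -50 - 2 = -52)
G = 36 (G = (-3 - 3)² = (-6)² = 36)
G - 9*17*(-15) = 36 - 9*17*(-15) = 36 - 153*(-15) = 36 - 1*(-2295) = 36 + 2295 = 2331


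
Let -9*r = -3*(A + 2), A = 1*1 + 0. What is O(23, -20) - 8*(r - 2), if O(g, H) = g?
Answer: 31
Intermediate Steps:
A = 1 (A = 1 + 0 = 1)
r = 1 (r = -(-1)*(1 + 2)/3 = -(-1)*3/3 = -⅑*(-9) = 1)
O(23, -20) - 8*(r - 2) = 23 - 8*(1 - 2) = 23 - 8*(-1) = 23 - 1*(-8) = 23 + 8 = 31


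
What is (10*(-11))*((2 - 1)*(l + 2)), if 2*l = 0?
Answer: -220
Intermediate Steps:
l = 0 (l = (½)*0 = 0)
(10*(-11))*((2 - 1)*(l + 2)) = (10*(-11))*((2 - 1)*(0 + 2)) = -110*2 = -220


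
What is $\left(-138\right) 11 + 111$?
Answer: $-1407$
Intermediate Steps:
$\left(-138\right) 11 + 111 = -1518 + 111 = -1407$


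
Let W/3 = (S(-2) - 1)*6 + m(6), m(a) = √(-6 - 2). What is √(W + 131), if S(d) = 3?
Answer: √(167 + 6*I*√2) ≈ 12.927 + 0.3282*I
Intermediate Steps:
m(a) = 2*I*√2 (m(a) = √(-8) = 2*I*√2)
W = 36 + 6*I*√2 (W = 3*((3 - 1)*6 + 2*I*√2) = 3*(2*6 + 2*I*√2) = 3*(12 + 2*I*√2) = 36 + 6*I*√2 ≈ 36.0 + 8.4853*I)
√(W + 131) = √((36 + 6*I*√2) + 131) = √(167 + 6*I*√2)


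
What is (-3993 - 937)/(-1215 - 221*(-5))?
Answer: 493/11 ≈ 44.818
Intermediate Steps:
(-3993 - 937)/(-1215 - 221*(-5)) = -4930/(-1215 + 1105) = -4930/(-110) = -4930*(-1/110) = 493/11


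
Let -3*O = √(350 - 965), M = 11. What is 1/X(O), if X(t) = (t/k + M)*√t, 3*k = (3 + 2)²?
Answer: 5*3^(¼)*205^(¾)/(41*√(-I)*(275 - I*√615)) ≈ 0.020178 + 0.024178*I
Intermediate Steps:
k = 25/3 (k = (3 + 2)²/3 = (⅓)*5² = (⅓)*25 = 25/3 ≈ 8.3333)
O = -I*√615/3 (O = -√(350 - 965)/3 = -I*√615/3 ≈ -8.2664*I)
X(t) = √t*(11 + 3*t/25) (X(t) = (t/(25/3) + 11)*√t = (3*t/25 + 11)*√t = (11 + 3*t/25)*√t = √t*(11 + 3*t/25))
1/X(O) = 1/(√(-I*√615/3)*(275 + 3*(-I*√615/3))/25) = 1/((3^(¾)*205^(¼)*√(-I)/3)*(275 - I*√615)/25) = 1/(3^(¾)*205^(¼)*√(-I)*(275 - I*√615)/75) = 5*3^(¼)*205^(¾)/(41*√(-I)*(275 - I*√615))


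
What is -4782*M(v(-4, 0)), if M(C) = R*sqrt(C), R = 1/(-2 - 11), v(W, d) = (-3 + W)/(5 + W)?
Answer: 4782*I*sqrt(7)/13 ≈ 973.23*I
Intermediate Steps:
v(W, d) = (-3 + W)/(5 + W)
R = -1/13 (R = 1/(-13) = -1/13 ≈ -0.076923)
M(C) = -sqrt(C)/13
-4782*M(v(-4, 0)) = -(-4782)*sqrt((-3 - 4)/(5 - 4))/13 = -(-4782)*sqrt(-7/1)/13 = -(-4782)*sqrt(1*(-7))/13 = -(-4782)*sqrt(-7)/13 = -(-4782)*I*sqrt(7)/13 = 4782*I*sqrt(7)/13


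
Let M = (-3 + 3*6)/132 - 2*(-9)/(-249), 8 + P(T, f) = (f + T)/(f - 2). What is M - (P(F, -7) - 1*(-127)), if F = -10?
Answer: -3972017/32868 ≈ -120.85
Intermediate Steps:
P(T, f) = -8 + (T + f)/(-2 + f) (P(T, f) = -8 + (f + T)/(f - 2) = -8 + (T + f)/(-2 + f))
M = 151/3652 (M = (-3 + 18)*(1/132) + 18*(-1/249) = 15*(1/132) - 6/83 = 5/44 - 6/83 = 151/3652 ≈ 0.041347)
M - (P(F, -7) - 1*(-127)) = 151/3652 - ((16 - 10 - 7*(-7))/(-2 - 7) - 1*(-127)) = 151/3652 - ((16 - 10 + 49)/(-9) + 127) = 151/3652 - (-⅑*55 + 127) = 151/3652 - (-55/9 + 127) = 151/3652 - 1*1088/9 = 151/3652 - 1088/9 = -3972017/32868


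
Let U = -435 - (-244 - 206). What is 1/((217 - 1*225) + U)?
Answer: ⅐ ≈ 0.14286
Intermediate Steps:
U = 15 (U = -435 - 1*(-450) = -435 + 450 = 15)
1/((217 - 1*225) + U) = 1/((217 - 1*225) + 15) = 1/((217 - 225) + 15) = 1/(-8 + 15) = 1/7 = ⅐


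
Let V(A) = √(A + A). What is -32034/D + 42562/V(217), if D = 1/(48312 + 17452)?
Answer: -2106683976 + 21281*√434/217 ≈ -2.1067e+9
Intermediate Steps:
D = 1/65764 ≈ 1.5206e-5
V(A) = √2*√A (V(A) = √(2*A) = √2*√A)
-32034/D + 42562/V(217) = -32034/1/65764 + 42562/((√2*√217)) = -32034*65764 + 42562/(√434) = -2106683976 + 42562*(√434/434) = -2106683976 + 21281*√434/217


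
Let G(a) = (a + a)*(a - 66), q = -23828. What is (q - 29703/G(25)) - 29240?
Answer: -108759697/2050 ≈ -53054.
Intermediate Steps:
G(a) = 2*a*(-66 + a) (G(a) = (2*a)*(-66 + a) = 2*a*(-66 + a))
(q - 29703/G(25)) - 29240 = (-23828 - 29703*1/(50*(-66 + 25))) - 29240 = (-23828 - 29703/(2*25*(-41))) - 29240 = (-23828 - 29703/(-2050)) - 29240 = (-23828 - 29703*(-1/2050)) - 29240 = (-23828 + 29703/2050) - 29240 = -48817697/2050 - 29240 = -108759697/2050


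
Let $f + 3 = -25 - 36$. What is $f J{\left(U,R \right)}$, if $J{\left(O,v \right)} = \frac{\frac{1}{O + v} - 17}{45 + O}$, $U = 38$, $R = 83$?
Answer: $\frac{131584}{10043} \approx 13.102$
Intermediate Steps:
$J{\left(O,v \right)} = \frac{-17 + \frac{1}{O + v}}{45 + O}$
$f = -64$ ($f = -3 - 61 = -64$)
$f J{\left(U,R \right)} = - 64 \frac{1 - 646 - 1411}{38^{2} + 45 \cdot 38 + 45 \cdot 83 + 38 \cdot 83} = - 64 \frac{1 - 646 - 1411}{1444 + 1710 + 3735 + 3154} = - 64 \cdot \frac{1}{10043} \left(-2056\right) = \left(-64\right) \left(- \frac{2056}{10043}\right) = \frac{131584}{10043}$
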